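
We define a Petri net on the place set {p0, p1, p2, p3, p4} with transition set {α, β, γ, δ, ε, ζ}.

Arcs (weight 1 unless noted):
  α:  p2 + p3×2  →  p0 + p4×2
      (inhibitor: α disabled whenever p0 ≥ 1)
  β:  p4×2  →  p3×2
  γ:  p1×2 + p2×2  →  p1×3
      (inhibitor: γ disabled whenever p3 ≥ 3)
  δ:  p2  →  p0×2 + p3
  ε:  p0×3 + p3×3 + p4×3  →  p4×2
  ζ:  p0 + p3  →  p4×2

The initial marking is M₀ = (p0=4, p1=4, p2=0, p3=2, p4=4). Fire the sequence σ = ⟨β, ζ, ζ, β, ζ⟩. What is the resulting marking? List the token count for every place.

(p0=1, p1=4, p2=0, p3=3, p4=6)

step 1: fire β:  (p0=4, p1=4, p2=0, p3=2, p4=4) → (p0=4, p1=4, p2=0, p3=4, p4=2)
step 2: fire ζ:  (p0=4, p1=4, p2=0, p3=4, p4=2) → (p0=3, p1=4, p2=0, p3=3, p4=4)
step 3: fire ζ:  (p0=3, p1=4, p2=0, p3=3, p4=4) → (p0=2, p1=4, p2=0, p3=2, p4=6)
step 4: fire β:  (p0=2, p1=4, p2=0, p3=2, p4=6) → (p0=2, p1=4, p2=0, p3=4, p4=4)
step 5: fire ζ:  (p0=2, p1=4, p2=0, p3=4, p4=4) → (p0=1, p1=4, p2=0, p3=3, p4=6)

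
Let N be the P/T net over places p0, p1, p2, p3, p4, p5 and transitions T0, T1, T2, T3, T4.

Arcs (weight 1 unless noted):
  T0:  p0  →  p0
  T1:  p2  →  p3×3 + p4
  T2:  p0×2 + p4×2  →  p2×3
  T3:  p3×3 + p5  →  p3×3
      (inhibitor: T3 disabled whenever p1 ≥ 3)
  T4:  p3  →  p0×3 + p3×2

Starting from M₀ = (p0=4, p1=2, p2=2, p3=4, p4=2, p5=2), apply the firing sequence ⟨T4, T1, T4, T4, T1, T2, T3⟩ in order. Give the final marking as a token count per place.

(p0=11, p1=2, p2=3, p3=13, p4=2, p5=1)

step 1: fire T4:  (p0=4, p1=2, p2=2, p3=4, p4=2, p5=2) → (p0=7, p1=2, p2=2, p3=5, p4=2, p5=2)
step 2: fire T1:  (p0=7, p1=2, p2=2, p3=5, p4=2, p5=2) → (p0=7, p1=2, p2=1, p3=8, p4=3, p5=2)
step 3: fire T4:  (p0=7, p1=2, p2=1, p3=8, p4=3, p5=2) → (p0=10, p1=2, p2=1, p3=9, p4=3, p5=2)
step 4: fire T4:  (p0=10, p1=2, p2=1, p3=9, p4=3, p5=2) → (p0=13, p1=2, p2=1, p3=10, p4=3, p5=2)
step 5: fire T1:  (p0=13, p1=2, p2=1, p3=10, p4=3, p5=2) → (p0=13, p1=2, p2=0, p3=13, p4=4, p5=2)
step 6: fire T2:  (p0=13, p1=2, p2=0, p3=13, p4=4, p5=2) → (p0=11, p1=2, p2=3, p3=13, p4=2, p5=2)
step 7: fire T3:  (p0=11, p1=2, p2=3, p3=13, p4=2, p5=2) → (p0=11, p1=2, p2=3, p3=13, p4=2, p5=1)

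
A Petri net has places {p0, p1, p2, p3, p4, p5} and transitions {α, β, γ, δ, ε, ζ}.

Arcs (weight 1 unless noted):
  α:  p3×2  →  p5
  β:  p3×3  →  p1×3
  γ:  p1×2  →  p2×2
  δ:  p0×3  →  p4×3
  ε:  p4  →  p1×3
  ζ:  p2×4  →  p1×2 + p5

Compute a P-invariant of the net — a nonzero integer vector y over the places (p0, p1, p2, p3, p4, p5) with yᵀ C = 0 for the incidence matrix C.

y = (p0:3, p1:1, p2:1, p3:1, p4:3, p5:2)

Incidence matrix C (rows=places, cols=transitions):
        α    β    γ    δ    ε    ζ
   p0   0    0    0   -3    0    0
   p1   0    3   -2    0    3    2
   p2   0    0    2    0    0   -4
   p3  -2   -3    0    0    0    0
   p4   0    0    0    3   -1    0
   p5   1    0    0    0    0    1

Candidate y = [3, 1, 1, 1, 3, 2]; check y·C column-wise:
  col α: 3·0 + 1·0 + 1·0 + 1·-2 + 3·0 + 2·1 = 0
  col β: 3·0 + 1·3 + 1·0 + 1·-3 + 3·0 + 2·0 = 0
  col γ: 3·0 + 1·-2 + 1·2 + 1·0 + 3·0 + 2·0 = 0
  col δ: 3·-3 + 1·0 + 1·0 + 1·0 + 3·3 + 2·0 = 0
  col ε: 3·0 + 1·3 + 1·0 + 1·0 + 3·-1 + 2·0 = 0
  col ζ: 3·0 + 1·2 + 1·-4 + 1·0 + 3·0 + 2·1 = 0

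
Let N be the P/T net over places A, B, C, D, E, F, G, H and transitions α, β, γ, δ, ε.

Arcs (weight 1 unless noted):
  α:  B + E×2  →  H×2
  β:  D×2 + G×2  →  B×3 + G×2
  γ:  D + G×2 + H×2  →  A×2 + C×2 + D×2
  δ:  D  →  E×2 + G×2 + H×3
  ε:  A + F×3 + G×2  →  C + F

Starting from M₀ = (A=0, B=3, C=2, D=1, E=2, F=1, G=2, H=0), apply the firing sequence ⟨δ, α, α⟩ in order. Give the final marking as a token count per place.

(A=0, B=1, C=2, D=0, E=0, F=1, G=4, H=7)

step 1: fire δ:  (A=0, B=3, C=2, D=1, E=2, F=1, G=2, H=0) → (A=0, B=3, C=2, D=0, E=4, F=1, G=4, H=3)
step 2: fire α:  (A=0, B=3, C=2, D=0, E=4, F=1, G=4, H=3) → (A=0, B=2, C=2, D=0, E=2, F=1, G=4, H=5)
step 3: fire α:  (A=0, B=2, C=2, D=0, E=2, F=1, G=4, H=5) → (A=0, B=1, C=2, D=0, E=0, F=1, G=4, H=7)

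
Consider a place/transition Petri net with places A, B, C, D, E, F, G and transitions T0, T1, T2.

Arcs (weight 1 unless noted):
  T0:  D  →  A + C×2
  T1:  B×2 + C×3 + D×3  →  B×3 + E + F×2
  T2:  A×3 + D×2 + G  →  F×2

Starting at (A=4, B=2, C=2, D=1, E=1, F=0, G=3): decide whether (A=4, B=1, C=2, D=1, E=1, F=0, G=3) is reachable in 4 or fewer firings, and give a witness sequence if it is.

depth 0: 1 marking
depth 1: 2 markings reached so far
depth 2: 2 markings reached so far
(frontier empty at depth 2; search complete)
target is not among the 2 markings reachable within 4 steps

NO — not reachable within 4 firings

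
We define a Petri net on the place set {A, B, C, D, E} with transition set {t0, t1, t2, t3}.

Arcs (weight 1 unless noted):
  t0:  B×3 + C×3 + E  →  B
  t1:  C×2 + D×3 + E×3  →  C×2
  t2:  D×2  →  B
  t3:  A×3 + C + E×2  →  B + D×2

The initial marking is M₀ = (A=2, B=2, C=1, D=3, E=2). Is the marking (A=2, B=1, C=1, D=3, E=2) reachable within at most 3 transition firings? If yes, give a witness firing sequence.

depth 0: 1 marking
depth 1: 2 markings reached so far
depth 2: 2 markings reached so far
(frontier empty at depth 2; search complete)
target is not among the 2 markings reachable within 3 steps

NO — not reachable within 3 firings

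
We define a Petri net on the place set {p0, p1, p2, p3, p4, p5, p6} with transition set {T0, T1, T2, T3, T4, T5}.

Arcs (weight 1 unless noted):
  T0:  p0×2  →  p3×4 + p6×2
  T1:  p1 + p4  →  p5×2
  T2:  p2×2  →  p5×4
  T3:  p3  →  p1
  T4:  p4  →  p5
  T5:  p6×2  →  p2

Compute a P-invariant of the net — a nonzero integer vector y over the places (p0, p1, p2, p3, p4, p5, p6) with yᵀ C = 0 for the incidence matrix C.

y = (p0:3, p1:1, p2:2, p3:1, p4:1, p5:1, p6:1)

Incidence matrix C (rows=places, cols=transitions):
       T0   T1   T2   T3   T4   T5
   p0  -2    0    0    0    0    0
   p1   0   -1    0    1    0    0
   p2   0    0   -2    0    0    1
   p3   4    0    0   -1    0    0
   p4   0   -1    0    0   -1    0
   p5   0    2    4    0    1    0
   p6   2    0    0    0    0   -2

Candidate y = [3, 1, 2, 1, 1, 1, 1]; check y·C column-wise:
  col T0: 3·-2 + 1·0 + 2·0 + 1·4 + 1·0 + 1·0 + 1·2 = 0
  col T1: 3·0 + 1·-1 + 2·0 + 1·0 + 1·-1 + 1·2 + 1·0 = 0
  col T2: 3·0 + 1·0 + 2·-2 + 1·0 + 1·0 + 1·4 + 1·0 = 0
  col T3: 3·0 + 1·1 + 2·0 + 1·-1 + 1·0 + 1·0 + 1·0 = 0
  col T4: 3·0 + 1·0 + 2·0 + 1·0 + 1·-1 + 1·1 + 1·0 = 0
  col T5: 3·0 + 1·0 + 2·1 + 1·0 + 1·0 + 1·0 + 1·-2 = 0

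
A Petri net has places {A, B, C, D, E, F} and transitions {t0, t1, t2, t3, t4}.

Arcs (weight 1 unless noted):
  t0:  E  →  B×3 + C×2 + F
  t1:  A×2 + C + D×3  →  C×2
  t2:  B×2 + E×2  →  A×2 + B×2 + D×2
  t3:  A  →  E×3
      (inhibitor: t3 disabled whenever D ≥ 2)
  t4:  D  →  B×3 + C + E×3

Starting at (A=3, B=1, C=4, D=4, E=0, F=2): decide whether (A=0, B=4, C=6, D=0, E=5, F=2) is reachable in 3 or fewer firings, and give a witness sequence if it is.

NO — not reachable within 3 firings

depth 0: 1 marking
depth 1: 3 markings reached so far
depth 2: 8 markings reached so far
depth 3: 17 markings reached so far
target is not among the 17 markings reachable within 3 steps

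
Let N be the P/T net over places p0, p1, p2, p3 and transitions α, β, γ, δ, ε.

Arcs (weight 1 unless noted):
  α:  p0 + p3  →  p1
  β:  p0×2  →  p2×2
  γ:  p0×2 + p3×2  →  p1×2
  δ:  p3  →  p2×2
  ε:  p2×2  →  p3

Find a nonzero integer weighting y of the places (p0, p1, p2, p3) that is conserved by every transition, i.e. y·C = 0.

y = (p0:1, p1:3, p2:1, p3:2)

Incidence matrix C (rows=places, cols=transitions):
        α    β    γ    δ    ε
   p0  -1   -2   -2    0    0
   p1   1    0    2    0    0
   p2   0    2    0    2   -2
   p3  -1    0   -2   -1    1

Candidate y = [1, 3, 1, 2]; check y·C column-wise:
  col α: 1·-1 + 3·1 + 1·0 + 2·-1 = 0
  col β: 1·-2 + 3·0 + 1·2 + 2·0 = 0
  col γ: 1·-2 + 3·2 + 1·0 + 2·-2 = 0
  col δ: 1·0 + 3·0 + 1·2 + 2·-1 = 0
  col ε: 1·0 + 3·0 + 1·-2 + 2·1 = 0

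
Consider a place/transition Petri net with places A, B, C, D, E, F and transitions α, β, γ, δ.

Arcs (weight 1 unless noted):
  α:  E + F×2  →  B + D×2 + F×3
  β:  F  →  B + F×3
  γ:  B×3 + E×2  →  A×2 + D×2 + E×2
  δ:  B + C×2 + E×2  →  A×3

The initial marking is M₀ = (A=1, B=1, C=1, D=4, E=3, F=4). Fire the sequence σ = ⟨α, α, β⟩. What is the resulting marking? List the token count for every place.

step 1: fire α:  (A=1, B=1, C=1, D=4, E=3, F=4) → (A=1, B=2, C=1, D=6, E=2, F=5)
step 2: fire α:  (A=1, B=2, C=1, D=6, E=2, F=5) → (A=1, B=3, C=1, D=8, E=1, F=6)
step 3: fire β:  (A=1, B=3, C=1, D=8, E=1, F=6) → (A=1, B=4, C=1, D=8, E=1, F=8)

(A=1, B=4, C=1, D=8, E=1, F=8)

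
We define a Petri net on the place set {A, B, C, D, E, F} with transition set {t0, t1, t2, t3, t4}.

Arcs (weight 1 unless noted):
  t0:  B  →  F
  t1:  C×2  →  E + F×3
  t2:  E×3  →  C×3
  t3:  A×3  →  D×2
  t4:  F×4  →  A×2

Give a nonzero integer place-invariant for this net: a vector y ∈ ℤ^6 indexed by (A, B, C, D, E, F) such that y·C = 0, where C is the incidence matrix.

y = (A:2, B:1, C:3, D:3, E:3, F:1)

Incidence matrix C (rows=places, cols=transitions):
       t0   t1   t2   t3   t4
    A   0    0    0   -3    2
    B  -1    0    0    0    0
    C   0   -2    3    0    0
    D   0    0    0    2    0
    E   0    1   -3    0    0
    F   1    3    0    0   -4

Candidate y = [2, 1, 3, 3, 3, 1]; check y·C column-wise:
  col t0: 2·0 + 1·-1 + 3·0 + 3·0 + 3·0 + 1·1 = 0
  col t1: 2·0 + 1·0 + 3·-2 + 3·0 + 3·1 + 1·3 = 0
  col t2: 2·0 + 1·0 + 3·3 + 3·0 + 3·-3 + 1·0 = 0
  col t3: 2·-3 + 1·0 + 3·0 + 3·2 + 3·0 + 1·0 = 0
  col t4: 2·2 + 1·0 + 3·0 + 3·0 + 3·0 + 1·-4 = 0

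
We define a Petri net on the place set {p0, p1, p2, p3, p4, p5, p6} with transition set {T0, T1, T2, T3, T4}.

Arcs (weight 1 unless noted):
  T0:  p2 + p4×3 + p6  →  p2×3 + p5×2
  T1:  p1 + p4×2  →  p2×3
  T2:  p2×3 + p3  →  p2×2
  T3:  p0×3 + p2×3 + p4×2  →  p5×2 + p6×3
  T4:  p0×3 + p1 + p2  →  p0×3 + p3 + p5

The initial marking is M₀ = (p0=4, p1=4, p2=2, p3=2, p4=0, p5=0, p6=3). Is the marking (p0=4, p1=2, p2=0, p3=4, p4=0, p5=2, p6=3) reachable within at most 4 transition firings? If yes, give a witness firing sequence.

YES — reachable via ⟨T4, T4⟩ (2 firings)

step 1: fire T4:  (p0=4, p1=4, p2=2, p3=2, p4=0, p5=0, p6=3) → (p0=4, p1=3, p2=1, p3=3, p4=0, p5=1, p6=3)
step 2: fire T4:  (p0=4, p1=3, p2=1, p3=3, p4=0, p5=1, p6=3) → (p0=4, p1=2, p2=0, p3=4, p4=0, p5=2, p6=3)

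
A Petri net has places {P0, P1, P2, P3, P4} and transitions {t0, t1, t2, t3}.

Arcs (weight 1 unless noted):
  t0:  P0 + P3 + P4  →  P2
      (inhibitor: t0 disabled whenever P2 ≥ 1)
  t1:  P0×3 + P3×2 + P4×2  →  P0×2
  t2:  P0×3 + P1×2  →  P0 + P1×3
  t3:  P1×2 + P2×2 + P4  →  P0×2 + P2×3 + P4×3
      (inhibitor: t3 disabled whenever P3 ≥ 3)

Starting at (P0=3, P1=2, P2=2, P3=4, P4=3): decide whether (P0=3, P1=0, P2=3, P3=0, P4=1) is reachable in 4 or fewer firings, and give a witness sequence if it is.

YES — reachable via ⟨t1, t3, t1⟩ (3 firings)

step 1: fire t1:  (P0=3, P1=2, P2=2, P3=4, P4=3) → (P0=2, P1=2, P2=2, P3=2, P4=1)
step 2: fire t3:  (P0=2, P1=2, P2=2, P3=2, P4=1) → (P0=4, P1=0, P2=3, P3=2, P4=3)
step 3: fire t1:  (P0=4, P1=0, P2=3, P3=2, P4=3) → (P0=3, P1=0, P2=3, P3=0, P4=1)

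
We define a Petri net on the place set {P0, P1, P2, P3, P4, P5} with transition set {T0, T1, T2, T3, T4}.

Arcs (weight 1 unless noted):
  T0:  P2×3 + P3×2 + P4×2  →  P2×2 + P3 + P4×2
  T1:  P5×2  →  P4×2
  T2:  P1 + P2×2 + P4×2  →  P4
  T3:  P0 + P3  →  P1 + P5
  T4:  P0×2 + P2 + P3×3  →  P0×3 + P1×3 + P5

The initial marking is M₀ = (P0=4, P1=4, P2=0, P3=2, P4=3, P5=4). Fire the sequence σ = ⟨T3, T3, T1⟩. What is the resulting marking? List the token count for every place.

(P0=2, P1=6, P2=0, P3=0, P4=5, P5=4)

step 1: fire T3:  (P0=4, P1=4, P2=0, P3=2, P4=3, P5=4) → (P0=3, P1=5, P2=0, P3=1, P4=3, P5=5)
step 2: fire T3:  (P0=3, P1=5, P2=0, P3=1, P4=3, P5=5) → (P0=2, P1=6, P2=0, P3=0, P4=3, P5=6)
step 3: fire T1:  (P0=2, P1=6, P2=0, P3=0, P4=3, P5=6) → (P0=2, P1=6, P2=0, P3=0, P4=5, P5=4)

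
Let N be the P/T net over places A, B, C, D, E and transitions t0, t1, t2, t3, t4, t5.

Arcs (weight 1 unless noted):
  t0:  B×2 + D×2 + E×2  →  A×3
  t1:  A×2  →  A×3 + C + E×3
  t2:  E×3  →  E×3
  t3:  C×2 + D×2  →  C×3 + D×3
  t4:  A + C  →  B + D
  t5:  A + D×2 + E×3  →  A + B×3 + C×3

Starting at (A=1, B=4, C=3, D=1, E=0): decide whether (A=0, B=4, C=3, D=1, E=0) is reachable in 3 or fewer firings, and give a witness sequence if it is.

NO — not reachable within 3 firings

depth 0: 1 marking
depth 1: 2 markings reached so far
depth 2: 3 markings reached so far
depth 3: 4 markings reached so far
target is not among the 4 markings reachable within 3 steps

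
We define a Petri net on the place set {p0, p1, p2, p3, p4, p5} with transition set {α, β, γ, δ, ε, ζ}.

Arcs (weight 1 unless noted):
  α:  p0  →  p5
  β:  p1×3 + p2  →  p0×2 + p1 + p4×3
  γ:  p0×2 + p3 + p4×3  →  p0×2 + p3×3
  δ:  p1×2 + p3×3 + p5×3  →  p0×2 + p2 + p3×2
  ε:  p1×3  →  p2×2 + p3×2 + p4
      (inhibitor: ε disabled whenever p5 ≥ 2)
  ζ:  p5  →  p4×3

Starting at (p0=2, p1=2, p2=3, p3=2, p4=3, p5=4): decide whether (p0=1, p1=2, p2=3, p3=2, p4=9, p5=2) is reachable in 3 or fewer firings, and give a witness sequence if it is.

NO — not reachable within 3 firings

depth 0: 1 marking
depth 1: 4 markings reached so far
depth 2: 10 markings reached so far
depth 3: 19 markings reached so far
target is not among the 19 markings reachable within 3 steps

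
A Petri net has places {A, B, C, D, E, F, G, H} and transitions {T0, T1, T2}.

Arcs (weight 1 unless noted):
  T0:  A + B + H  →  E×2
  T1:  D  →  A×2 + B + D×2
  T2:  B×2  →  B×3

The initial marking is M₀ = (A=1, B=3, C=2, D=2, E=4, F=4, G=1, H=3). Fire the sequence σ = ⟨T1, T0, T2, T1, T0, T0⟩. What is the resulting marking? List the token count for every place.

step 1: fire T1:  (A=1, B=3, C=2, D=2, E=4, F=4, G=1, H=3) → (A=3, B=4, C=2, D=3, E=4, F=4, G=1, H=3)
step 2: fire T0:  (A=3, B=4, C=2, D=3, E=4, F=4, G=1, H=3) → (A=2, B=3, C=2, D=3, E=6, F=4, G=1, H=2)
step 3: fire T2:  (A=2, B=3, C=2, D=3, E=6, F=4, G=1, H=2) → (A=2, B=4, C=2, D=3, E=6, F=4, G=1, H=2)
step 4: fire T1:  (A=2, B=4, C=2, D=3, E=6, F=4, G=1, H=2) → (A=4, B=5, C=2, D=4, E=6, F=4, G=1, H=2)
step 5: fire T0:  (A=4, B=5, C=2, D=4, E=6, F=4, G=1, H=2) → (A=3, B=4, C=2, D=4, E=8, F=4, G=1, H=1)
step 6: fire T0:  (A=3, B=4, C=2, D=4, E=8, F=4, G=1, H=1) → (A=2, B=3, C=2, D=4, E=10, F=4, G=1, H=0)

(A=2, B=3, C=2, D=4, E=10, F=4, G=1, H=0)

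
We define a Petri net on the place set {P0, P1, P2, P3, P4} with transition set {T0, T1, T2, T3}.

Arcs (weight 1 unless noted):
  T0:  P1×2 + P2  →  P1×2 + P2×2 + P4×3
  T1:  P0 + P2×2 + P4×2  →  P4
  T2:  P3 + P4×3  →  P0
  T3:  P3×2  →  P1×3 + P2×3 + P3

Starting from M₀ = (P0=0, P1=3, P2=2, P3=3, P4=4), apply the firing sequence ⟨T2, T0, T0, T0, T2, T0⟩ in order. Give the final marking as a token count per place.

(P0=2, P1=3, P2=6, P3=1, P4=10)

step 1: fire T2:  (P0=0, P1=3, P2=2, P3=3, P4=4) → (P0=1, P1=3, P2=2, P3=2, P4=1)
step 2: fire T0:  (P0=1, P1=3, P2=2, P3=2, P4=1) → (P0=1, P1=3, P2=3, P3=2, P4=4)
step 3: fire T0:  (P0=1, P1=3, P2=3, P3=2, P4=4) → (P0=1, P1=3, P2=4, P3=2, P4=7)
step 4: fire T0:  (P0=1, P1=3, P2=4, P3=2, P4=7) → (P0=1, P1=3, P2=5, P3=2, P4=10)
step 5: fire T2:  (P0=1, P1=3, P2=5, P3=2, P4=10) → (P0=2, P1=3, P2=5, P3=1, P4=7)
step 6: fire T0:  (P0=2, P1=3, P2=5, P3=1, P4=7) → (P0=2, P1=3, P2=6, P3=1, P4=10)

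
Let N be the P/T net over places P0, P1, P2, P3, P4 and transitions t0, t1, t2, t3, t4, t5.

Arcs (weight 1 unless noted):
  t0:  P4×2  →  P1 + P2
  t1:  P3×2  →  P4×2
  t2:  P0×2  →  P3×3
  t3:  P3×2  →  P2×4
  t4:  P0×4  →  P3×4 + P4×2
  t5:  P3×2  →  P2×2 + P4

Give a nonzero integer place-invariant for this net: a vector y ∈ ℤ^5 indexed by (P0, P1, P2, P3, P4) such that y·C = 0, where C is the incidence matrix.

Incidence matrix C (rows=places, cols=transitions):
       t0   t1   t2   t3   t4   t5
   P0   0    0   -2    0   -4    0
   P1   1    0    0    0    0    0
   P2   1    0    0    4    0    2
   P3   0   -2    3   -2    4   -2
   P4  -2    2    0    0    2    1

Candidate y = [3, 3, 1, 2, 2]; check y·C column-wise:
  col t0: 3·0 + 3·1 + 1·1 + 2·0 + 2·-2 = 0
  col t1: 3·0 + 3·0 + 1·0 + 2·-2 + 2·2 = 0
  col t2: 3·-2 + 3·0 + 1·0 + 2·3 + 2·0 = 0
  col t3: 3·0 + 3·0 + 1·4 + 2·-2 + 2·0 = 0
  col t4: 3·-4 + 3·0 + 1·0 + 2·4 + 2·2 = 0
  col t5: 3·0 + 3·0 + 1·2 + 2·-2 + 2·1 = 0

y = (P0:3, P1:3, P2:1, P3:2, P4:2)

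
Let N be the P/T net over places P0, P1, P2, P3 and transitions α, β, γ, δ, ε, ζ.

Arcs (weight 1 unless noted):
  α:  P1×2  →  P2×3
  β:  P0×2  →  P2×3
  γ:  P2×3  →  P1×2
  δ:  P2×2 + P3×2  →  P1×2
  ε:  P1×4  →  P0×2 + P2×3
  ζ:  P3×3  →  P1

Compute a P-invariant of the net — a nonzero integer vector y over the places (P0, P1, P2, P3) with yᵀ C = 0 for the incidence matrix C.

y = (P0:3, P1:3, P2:2, P3:1)

Incidence matrix C (rows=places, cols=transitions):
        α    β    γ    δ    ε    ζ
   P0   0   -2    0    0    2    0
   P1  -2    0    2    2   -4    1
   P2   3    3   -3   -2    3    0
   P3   0    0    0   -2    0   -3

Candidate y = [3, 3, 2, 1]; check y·C column-wise:
  col α: 3·0 + 3·-2 + 2·3 + 1·0 = 0
  col β: 3·-2 + 3·0 + 2·3 + 1·0 = 0
  col γ: 3·0 + 3·2 + 2·-3 + 1·0 = 0
  col δ: 3·0 + 3·2 + 2·-2 + 1·-2 = 0
  col ε: 3·2 + 3·-4 + 2·3 + 1·0 = 0
  col ζ: 3·0 + 3·1 + 2·0 + 1·-3 = 0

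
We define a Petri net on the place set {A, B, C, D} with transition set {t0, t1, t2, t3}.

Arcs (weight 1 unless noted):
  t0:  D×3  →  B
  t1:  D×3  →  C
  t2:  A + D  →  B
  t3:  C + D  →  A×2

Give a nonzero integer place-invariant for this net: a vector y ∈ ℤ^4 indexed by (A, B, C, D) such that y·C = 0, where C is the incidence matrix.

Incidence matrix C (rows=places, cols=transitions):
       t0   t1   t2   t3
    A   0    0   -1    2
    B   1    0    1    0
    C   0    1    0   -1
    D  -3   -3   -1   -1

Candidate y = [2, 3, 3, 1]; check y·C column-wise:
  col t0: 2·0 + 3·1 + 3·0 + 1·-3 = 0
  col t1: 2·0 + 3·0 + 3·1 + 1·-3 = 0
  col t2: 2·-1 + 3·1 + 3·0 + 1·-1 = 0
  col t3: 2·2 + 3·0 + 3·-1 + 1·-1 = 0

y = (A:2, B:3, C:3, D:1)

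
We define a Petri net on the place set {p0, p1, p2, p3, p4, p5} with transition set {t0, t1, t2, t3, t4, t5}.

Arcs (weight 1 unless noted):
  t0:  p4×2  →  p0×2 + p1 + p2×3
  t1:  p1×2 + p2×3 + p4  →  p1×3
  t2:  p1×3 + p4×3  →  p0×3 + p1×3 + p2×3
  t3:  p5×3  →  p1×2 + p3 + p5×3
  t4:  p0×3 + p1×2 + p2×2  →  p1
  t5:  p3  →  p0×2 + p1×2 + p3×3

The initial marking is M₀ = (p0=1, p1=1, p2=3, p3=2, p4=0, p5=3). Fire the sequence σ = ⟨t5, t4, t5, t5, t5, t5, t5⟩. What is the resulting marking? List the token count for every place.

step 1: fire t5:  (p0=1, p1=1, p2=3, p3=2, p4=0, p5=3) → (p0=3, p1=3, p2=3, p3=4, p4=0, p5=3)
step 2: fire t4:  (p0=3, p1=3, p2=3, p3=4, p4=0, p5=3) → (p0=0, p1=2, p2=1, p3=4, p4=0, p5=3)
step 3: fire t5:  (p0=0, p1=2, p2=1, p3=4, p4=0, p5=3) → (p0=2, p1=4, p2=1, p3=6, p4=0, p5=3)
step 4: fire t5:  (p0=2, p1=4, p2=1, p3=6, p4=0, p5=3) → (p0=4, p1=6, p2=1, p3=8, p4=0, p5=3)
step 5: fire t5:  (p0=4, p1=6, p2=1, p3=8, p4=0, p5=3) → (p0=6, p1=8, p2=1, p3=10, p4=0, p5=3)
step 6: fire t5:  (p0=6, p1=8, p2=1, p3=10, p4=0, p5=3) → (p0=8, p1=10, p2=1, p3=12, p4=0, p5=3)
step 7: fire t5:  (p0=8, p1=10, p2=1, p3=12, p4=0, p5=3) → (p0=10, p1=12, p2=1, p3=14, p4=0, p5=3)

(p0=10, p1=12, p2=1, p3=14, p4=0, p5=3)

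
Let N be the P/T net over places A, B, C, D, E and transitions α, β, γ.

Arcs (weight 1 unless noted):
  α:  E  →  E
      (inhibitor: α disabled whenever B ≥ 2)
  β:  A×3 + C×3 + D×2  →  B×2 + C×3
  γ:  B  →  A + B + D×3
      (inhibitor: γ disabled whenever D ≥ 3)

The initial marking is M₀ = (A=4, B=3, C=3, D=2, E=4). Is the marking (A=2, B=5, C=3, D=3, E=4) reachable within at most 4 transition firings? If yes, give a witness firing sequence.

step 1: fire β:  (A=4, B=3, C=3, D=2, E=4) → (A=1, B=5, C=3, D=0, E=4)
step 2: fire γ:  (A=1, B=5, C=3, D=0, E=4) → (A=2, B=5, C=3, D=3, E=4)

YES — reachable via ⟨β, γ⟩ (2 firings)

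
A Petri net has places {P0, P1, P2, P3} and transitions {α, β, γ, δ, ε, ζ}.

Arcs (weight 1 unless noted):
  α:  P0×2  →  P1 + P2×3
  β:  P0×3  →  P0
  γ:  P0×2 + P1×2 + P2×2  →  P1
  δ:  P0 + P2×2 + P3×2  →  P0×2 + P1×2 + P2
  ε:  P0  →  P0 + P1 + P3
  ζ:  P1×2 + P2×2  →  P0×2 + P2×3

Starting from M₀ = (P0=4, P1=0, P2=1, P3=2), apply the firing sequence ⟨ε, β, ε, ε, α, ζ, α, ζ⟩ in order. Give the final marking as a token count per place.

step 1: fire ε:  (P0=4, P1=0, P2=1, P3=2) → (P0=4, P1=1, P2=1, P3=3)
step 2: fire β:  (P0=4, P1=1, P2=1, P3=3) → (P0=2, P1=1, P2=1, P3=3)
step 3: fire ε:  (P0=2, P1=1, P2=1, P3=3) → (P0=2, P1=2, P2=1, P3=4)
step 4: fire ε:  (P0=2, P1=2, P2=1, P3=4) → (P0=2, P1=3, P2=1, P3=5)
step 5: fire α:  (P0=2, P1=3, P2=1, P3=5) → (P0=0, P1=4, P2=4, P3=5)
step 6: fire ζ:  (P0=0, P1=4, P2=4, P3=5) → (P0=2, P1=2, P2=5, P3=5)
step 7: fire α:  (P0=2, P1=2, P2=5, P3=5) → (P0=0, P1=3, P2=8, P3=5)
step 8: fire ζ:  (P0=0, P1=3, P2=8, P3=5) → (P0=2, P1=1, P2=9, P3=5)

(P0=2, P1=1, P2=9, P3=5)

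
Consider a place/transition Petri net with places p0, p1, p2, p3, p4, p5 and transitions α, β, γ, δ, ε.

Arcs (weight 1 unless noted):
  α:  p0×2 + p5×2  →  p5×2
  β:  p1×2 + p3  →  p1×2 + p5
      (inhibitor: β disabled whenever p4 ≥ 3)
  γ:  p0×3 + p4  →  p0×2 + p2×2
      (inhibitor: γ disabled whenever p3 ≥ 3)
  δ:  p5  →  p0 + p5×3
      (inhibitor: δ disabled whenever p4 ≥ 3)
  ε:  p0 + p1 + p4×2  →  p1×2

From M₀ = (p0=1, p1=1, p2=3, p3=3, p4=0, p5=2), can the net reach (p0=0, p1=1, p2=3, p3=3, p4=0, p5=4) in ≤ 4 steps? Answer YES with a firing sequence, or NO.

step 1: fire δ:  (p0=1, p1=1, p2=3, p3=3, p4=0, p5=2) → (p0=2, p1=1, p2=3, p3=3, p4=0, p5=4)
step 2: fire α:  (p0=2, p1=1, p2=3, p3=3, p4=0, p5=4) → (p0=0, p1=1, p2=3, p3=3, p4=0, p5=4)

YES — reachable via ⟨δ, α⟩ (2 firings)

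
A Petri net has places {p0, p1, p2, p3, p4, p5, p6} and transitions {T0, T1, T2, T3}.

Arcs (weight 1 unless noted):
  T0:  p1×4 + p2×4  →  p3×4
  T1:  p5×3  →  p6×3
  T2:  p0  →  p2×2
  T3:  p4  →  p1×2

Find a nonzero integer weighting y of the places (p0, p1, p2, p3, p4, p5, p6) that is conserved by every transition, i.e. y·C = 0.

y = (p0:2, p1:0, p2:1, p3:1, p4:0, p5:0, p6:0)

Incidence matrix C (rows=places, cols=transitions):
       T0   T1   T2   T3
   p0   0    0   -1    0
   p1  -4    0    0    2
   p2  -4    0    2    0
   p3   4    0    0    0
   p4   0    0    0   -1
   p5   0   -3    0    0
   p6   0    3    0    0

Candidate y = [2, 0, 1, 1, 0, 0, 0]; check y·C column-wise:
  col T0: 2·0 + 0·-4 + 1·-4 + 1·4 = 0
  col T1: 2·0 + 1·0 + 1·0 + 0·-3 + 0·3 = 0
  col T2: 2·-1 + 1·2 + 1·0 = 0
  col T3: 2·0 + 0·2 + 1·0 + 1·0 + 0·-1 = 0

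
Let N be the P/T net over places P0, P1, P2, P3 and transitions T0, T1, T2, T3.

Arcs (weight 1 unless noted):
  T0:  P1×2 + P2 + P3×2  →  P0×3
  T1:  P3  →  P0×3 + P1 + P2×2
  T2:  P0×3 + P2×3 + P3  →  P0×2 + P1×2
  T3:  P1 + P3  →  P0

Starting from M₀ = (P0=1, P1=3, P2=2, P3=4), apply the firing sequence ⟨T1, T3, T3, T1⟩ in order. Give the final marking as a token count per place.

(P0=9, P1=3, P2=6, P3=0)

step 1: fire T1:  (P0=1, P1=3, P2=2, P3=4) → (P0=4, P1=4, P2=4, P3=3)
step 2: fire T3:  (P0=4, P1=4, P2=4, P3=3) → (P0=5, P1=3, P2=4, P3=2)
step 3: fire T3:  (P0=5, P1=3, P2=4, P3=2) → (P0=6, P1=2, P2=4, P3=1)
step 4: fire T1:  (P0=6, P1=2, P2=4, P3=1) → (P0=9, P1=3, P2=6, P3=0)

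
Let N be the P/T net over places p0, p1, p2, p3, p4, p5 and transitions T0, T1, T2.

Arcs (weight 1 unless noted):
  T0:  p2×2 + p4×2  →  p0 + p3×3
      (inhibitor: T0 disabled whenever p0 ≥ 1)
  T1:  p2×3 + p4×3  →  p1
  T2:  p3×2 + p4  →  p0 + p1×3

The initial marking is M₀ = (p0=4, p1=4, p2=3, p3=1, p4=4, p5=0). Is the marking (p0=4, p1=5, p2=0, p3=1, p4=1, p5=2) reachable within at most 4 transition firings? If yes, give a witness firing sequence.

NO — not reachable within 4 firings

depth 0: 1 marking
depth 1: 2 markings reached so far
depth 2: 2 markings reached so far
(frontier empty at depth 2; search complete)
target is not among the 2 markings reachable within 4 steps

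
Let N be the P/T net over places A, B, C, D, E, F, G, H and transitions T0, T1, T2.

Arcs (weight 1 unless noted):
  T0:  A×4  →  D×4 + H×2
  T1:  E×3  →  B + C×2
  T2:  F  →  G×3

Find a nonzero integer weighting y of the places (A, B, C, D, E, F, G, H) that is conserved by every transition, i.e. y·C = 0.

Incidence matrix C (rows=places, cols=transitions):
       T0   T1   T2
    A  -4    0    0
    B   0    1    0
    C   0    2    0
    D   4    0    0
    E   0   -3    0
    F   0    0   -1
    G   0    0    3
    H   2    0    0

Candidate y = [0, 2, -1, 0, 0, 0, 0, 0]; check y·C column-wise:
  col T0: 0·-4 + 2·0 + -1·0 + 0·4 + 0·2 = 0
  col T1: 2·1 + -1·2 + 0·-3 = 0
  col T2: 2·0 + -1·0 + 0·-1 + 0·3 = 0

y = (A:0, B:2, C:-1, D:0, E:0, F:0, G:0, H:0)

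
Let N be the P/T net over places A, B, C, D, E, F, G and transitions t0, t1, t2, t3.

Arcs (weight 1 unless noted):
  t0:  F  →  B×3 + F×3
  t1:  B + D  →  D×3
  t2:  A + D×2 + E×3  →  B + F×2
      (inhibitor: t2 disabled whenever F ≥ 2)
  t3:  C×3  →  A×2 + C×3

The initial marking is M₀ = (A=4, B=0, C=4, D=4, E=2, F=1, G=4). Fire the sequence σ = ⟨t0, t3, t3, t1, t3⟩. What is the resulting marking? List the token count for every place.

(A=10, B=2, C=4, D=6, E=2, F=3, G=4)

step 1: fire t0:  (A=4, B=0, C=4, D=4, E=2, F=1, G=4) → (A=4, B=3, C=4, D=4, E=2, F=3, G=4)
step 2: fire t3:  (A=4, B=3, C=4, D=4, E=2, F=3, G=4) → (A=6, B=3, C=4, D=4, E=2, F=3, G=4)
step 3: fire t3:  (A=6, B=3, C=4, D=4, E=2, F=3, G=4) → (A=8, B=3, C=4, D=4, E=2, F=3, G=4)
step 4: fire t1:  (A=8, B=3, C=4, D=4, E=2, F=3, G=4) → (A=8, B=2, C=4, D=6, E=2, F=3, G=4)
step 5: fire t3:  (A=8, B=2, C=4, D=6, E=2, F=3, G=4) → (A=10, B=2, C=4, D=6, E=2, F=3, G=4)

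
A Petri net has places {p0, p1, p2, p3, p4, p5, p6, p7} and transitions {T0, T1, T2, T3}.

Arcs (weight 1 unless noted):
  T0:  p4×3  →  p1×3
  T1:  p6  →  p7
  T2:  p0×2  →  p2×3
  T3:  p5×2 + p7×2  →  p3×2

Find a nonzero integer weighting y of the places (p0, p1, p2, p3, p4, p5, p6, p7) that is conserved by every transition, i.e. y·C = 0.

y = (p0:3, p1:0, p2:2, p3:0, p4:0, p5:0, p6:0, p7:0)

Incidence matrix C (rows=places, cols=transitions):
       T0   T1   T2   T3
   p0   0    0   -2    0
   p1   3    0    0    0
   p2   0    0    3    0
   p3   0    0    0    2
   p4  -3    0    0    0
   p5   0    0    0   -2
   p6   0   -1    0    0
   p7   0    1    0   -2

Candidate y = [3, 0, 2, 0, 0, 0, 0, 0]; check y·C column-wise:
  col T0: 3·0 + 0·3 + 2·0 + 0·-3 = 0
  col T1: 3·0 + 2·0 + 0·-1 + 0·1 = 0
  col T2: 3·-2 + 2·3 = 0
  col T3: 3·0 + 2·0 + 0·2 + 0·-2 + 0·-2 = 0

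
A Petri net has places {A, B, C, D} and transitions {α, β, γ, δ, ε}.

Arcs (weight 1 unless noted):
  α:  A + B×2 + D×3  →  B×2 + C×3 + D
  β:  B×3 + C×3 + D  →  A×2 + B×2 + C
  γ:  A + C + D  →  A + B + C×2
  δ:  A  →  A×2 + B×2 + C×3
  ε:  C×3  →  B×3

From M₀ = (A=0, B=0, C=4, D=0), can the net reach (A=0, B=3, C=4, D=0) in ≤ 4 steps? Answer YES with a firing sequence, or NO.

NO — not reachable within 4 firings

depth 0: 1 marking
depth 1: 2 markings reached so far
depth 2: 2 markings reached so far
(frontier empty at depth 2; search complete)
target is not among the 2 markings reachable within 4 steps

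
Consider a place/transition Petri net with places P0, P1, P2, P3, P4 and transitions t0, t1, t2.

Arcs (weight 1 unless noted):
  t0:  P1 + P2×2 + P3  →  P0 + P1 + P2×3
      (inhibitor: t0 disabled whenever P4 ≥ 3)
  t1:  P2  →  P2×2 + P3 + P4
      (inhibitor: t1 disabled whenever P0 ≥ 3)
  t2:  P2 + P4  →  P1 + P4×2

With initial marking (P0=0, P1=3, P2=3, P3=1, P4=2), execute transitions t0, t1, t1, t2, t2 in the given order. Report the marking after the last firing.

step 1: fire t0:  (P0=0, P1=3, P2=3, P3=1, P4=2) → (P0=1, P1=3, P2=4, P3=0, P4=2)
step 2: fire t1:  (P0=1, P1=3, P2=4, P3=0, P4=2) → (P0=1, P1=3, P2=5, P3=1, P4=3)
step 3: fire t1:  (P0=1, P1=3, P2=5, P3=1, P4=3) → (P0=1, P1=3, P2=6, P3=2, P4=4)
step 4: fire t2:  (P0=1, P1=3, P2=6, P3=2, P4=4) → (P0=1, P1=4, P2=5, P3=2, P4=5)
step 5: fire t2:  (P0=1, P1=4, P2=5, P3=2, P4=5) → (P0=1, P1=5, P2=4, P3=2, P4=6)

(P0=1, P1=5, P2=4, P3=2, P4=6)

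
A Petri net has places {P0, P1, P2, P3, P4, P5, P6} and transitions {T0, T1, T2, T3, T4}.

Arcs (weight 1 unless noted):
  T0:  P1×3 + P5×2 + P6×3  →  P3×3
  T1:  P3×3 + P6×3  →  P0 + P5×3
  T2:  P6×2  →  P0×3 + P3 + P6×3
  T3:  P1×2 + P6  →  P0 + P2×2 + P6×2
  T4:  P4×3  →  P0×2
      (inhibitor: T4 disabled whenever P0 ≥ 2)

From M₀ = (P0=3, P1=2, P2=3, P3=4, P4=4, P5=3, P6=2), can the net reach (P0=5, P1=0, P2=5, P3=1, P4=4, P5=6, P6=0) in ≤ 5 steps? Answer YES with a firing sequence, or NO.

step 1: fire T3:  (P0=3, P1=2, P2=3, P3=4, P4=4, P5=3, P6=2) → (P0=4, P1=0, P2=5, P3=4, P4=4, P5=3, P6=3)
step 2: fire T1:  (P0=4, P1=0, P2=5, P3=4, P4=4, P5=3, P6=3) → (P0=5, P1=0, P2=5, P3=1, P4=4, P5=6, P6=0)

YES — reachable via ⟨T3, T1⟩ (2 firings)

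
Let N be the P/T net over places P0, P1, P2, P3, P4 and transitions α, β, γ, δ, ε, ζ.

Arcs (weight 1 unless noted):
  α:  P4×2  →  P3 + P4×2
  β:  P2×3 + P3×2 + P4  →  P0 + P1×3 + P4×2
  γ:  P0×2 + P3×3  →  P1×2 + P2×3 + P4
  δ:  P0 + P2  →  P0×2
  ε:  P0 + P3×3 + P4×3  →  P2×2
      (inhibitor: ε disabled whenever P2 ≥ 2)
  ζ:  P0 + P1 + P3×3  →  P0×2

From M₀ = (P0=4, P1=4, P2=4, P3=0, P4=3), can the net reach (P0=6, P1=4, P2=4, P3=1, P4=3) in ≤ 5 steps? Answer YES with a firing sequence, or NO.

NO — not reachable within 5 firings

depth 0: 1 marking
depth 1: 3 markings reached so far
depth 2: 6 markings reached so far
depth 3: 11 markings reached so far
depth 4: 20 markings reached so far
depth 5: 31 markings reached so far
target is not among the 31 markings reachable within 5 steps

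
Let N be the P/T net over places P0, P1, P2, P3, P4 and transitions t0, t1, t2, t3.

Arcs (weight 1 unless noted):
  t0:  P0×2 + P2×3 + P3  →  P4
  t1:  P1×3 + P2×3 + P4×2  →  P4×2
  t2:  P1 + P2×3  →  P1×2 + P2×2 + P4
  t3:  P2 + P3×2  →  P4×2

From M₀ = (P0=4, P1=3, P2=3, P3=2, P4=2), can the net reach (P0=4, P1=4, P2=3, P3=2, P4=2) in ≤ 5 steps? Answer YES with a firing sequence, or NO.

NO — not reachable within 5 firings

depth 0: 1 marking
depth 1: 5 markings reached so far
depth 2: 6 markings reached so far
depth 3: 6 markings reached so far
(frontier empty at depth 3; search complete)
target is not among the 6 markings reachable within 5 steps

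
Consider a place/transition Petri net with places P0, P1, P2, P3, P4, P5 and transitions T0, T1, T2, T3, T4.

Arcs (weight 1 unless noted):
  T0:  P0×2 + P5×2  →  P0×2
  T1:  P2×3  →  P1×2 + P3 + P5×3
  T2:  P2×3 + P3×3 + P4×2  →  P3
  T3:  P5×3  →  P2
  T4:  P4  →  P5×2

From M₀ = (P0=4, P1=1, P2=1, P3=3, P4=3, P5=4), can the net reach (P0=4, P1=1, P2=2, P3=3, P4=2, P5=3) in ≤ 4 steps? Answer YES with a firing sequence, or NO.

YES — reachable via ⟨T3, T4⟩ (2 firings)

step 1: fire T3:  (P0=4, P1=1, P2=1, P3=3, P4=3, P5=4) → (P0=4, P1=1, P2=2, P3=3, P4=3, P5=1)
step 2: fire T4:  (P0=4, P1=1, P2=2, P3=3, P4=3, P5=1) → (P0=4, P1=1, P2=2, P3=3, P4=2, P5=3)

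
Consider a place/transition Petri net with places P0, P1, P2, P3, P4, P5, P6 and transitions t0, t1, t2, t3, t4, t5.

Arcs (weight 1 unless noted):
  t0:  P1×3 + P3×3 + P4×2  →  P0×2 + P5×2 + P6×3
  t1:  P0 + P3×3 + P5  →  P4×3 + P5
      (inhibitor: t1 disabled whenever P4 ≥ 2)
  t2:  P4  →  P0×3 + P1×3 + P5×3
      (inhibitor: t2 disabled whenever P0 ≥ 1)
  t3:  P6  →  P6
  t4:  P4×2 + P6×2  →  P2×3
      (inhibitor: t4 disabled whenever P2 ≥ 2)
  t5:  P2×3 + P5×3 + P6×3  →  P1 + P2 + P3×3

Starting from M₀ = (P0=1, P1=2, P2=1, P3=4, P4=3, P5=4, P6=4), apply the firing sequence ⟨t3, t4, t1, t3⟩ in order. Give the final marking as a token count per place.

step 1: fire t3:  (P0=1, P1=2, P2=1, P3=4, P4=3, P5=4, P6=4) → (P0=1, P1=2, P2=1, P3=4, P4=3, P5=4, P6=4)
step 2: fire t4:  (P0=1, P1=2, P2=1, P3=4, P4=3, P5=4, P6=4) → (P0=1, P1=2, P2=4, P3=4, P4=1, P5=4, P6=2)
step 3: fire t1:  (P0=1, P1=2, P2=4, P3=4, P4=1, P5=4, P6=2) → (P0=0, P1=2, P2=4, P3=1, P4=4, P5=4, P6=2)
step 4: fire t3:  (P0=0, P1=2, P2=4, P3=1, P4=4, P5=4, P6=2) → (P0=0, P1=2, P2=4, P3=1, P4=4, P5=4, P6=2)

(P0=0, P1=2, P2=4, P3=1, P4=4, P5=4, P6=2)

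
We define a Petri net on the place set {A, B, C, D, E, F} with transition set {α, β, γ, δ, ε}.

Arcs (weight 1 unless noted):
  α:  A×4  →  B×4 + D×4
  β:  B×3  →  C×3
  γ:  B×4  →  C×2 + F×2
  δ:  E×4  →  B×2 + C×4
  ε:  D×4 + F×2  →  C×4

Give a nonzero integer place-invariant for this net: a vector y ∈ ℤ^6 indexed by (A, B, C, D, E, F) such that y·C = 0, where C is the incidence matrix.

Incidence matrix C (rows=places, cols=transitions):
        α    β    γ    δ    ε
    A  -4    0    0    0    0
    B   4   -3   -4    2    0
    C   0    3    2    4    4
    D   4    0    0    0   -4
    E   0    0    0   -4    0
    F   0    0    2    0   -2

Candidate y = [3, 2, 2, 1, 3, 2]; check y·C column-wise:
  col α: 3·-4 + 2·4 + 2·0 + 1·4 + 3·0 + 2·0 = 0
  col β: 3·0 + 2·-3 + 2·3 + 1·0 + 3·0 + 2·0 = 0
  col γ: 3·0 + 2·-4 + 2·2 + 1·0 + 3·0 + 2·2 = 0
  col δ: 3·0 + 2·2 + 2·4 + 1·0 + 3·-4 + 2·0 = 0
  col ε: 3·0 + 2·0 + 2·4 + 1·-4 + 3·0 + 2·-2 = 0

y = (A:3, B:2, C:2, D:1, E:3, F:2)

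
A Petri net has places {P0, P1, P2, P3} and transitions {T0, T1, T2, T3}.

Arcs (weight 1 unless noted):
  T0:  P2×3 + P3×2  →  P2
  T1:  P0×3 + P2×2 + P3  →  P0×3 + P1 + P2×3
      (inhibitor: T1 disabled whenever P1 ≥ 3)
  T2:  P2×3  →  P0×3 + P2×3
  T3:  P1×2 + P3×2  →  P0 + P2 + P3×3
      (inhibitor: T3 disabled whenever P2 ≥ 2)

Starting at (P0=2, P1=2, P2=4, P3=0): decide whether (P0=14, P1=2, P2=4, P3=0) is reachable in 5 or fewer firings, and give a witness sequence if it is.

YES — reachable via ⟨T2, T2, T2, T2⟩ (4 firings)

step 1: fire T2:  (P0=2, P1=2, P2=4, P3=0) → (P0=5, P1=2, P2=4, P3=0)
step 2: fire T2:  (P0=5, P1=2, P2=4, P3=0) → (P0=8, P1=2, P2=4, P3=0)
step 3: fire T2:  (P0=8, P1=2, P2=4, P3=0) → (P0=11, P1=2, P2=4, P3=0)
step 4: fire T2:  (P0=11, P1=2, P2=4, P3=0) → (P0=14, P1=2, P2=4, P3=0)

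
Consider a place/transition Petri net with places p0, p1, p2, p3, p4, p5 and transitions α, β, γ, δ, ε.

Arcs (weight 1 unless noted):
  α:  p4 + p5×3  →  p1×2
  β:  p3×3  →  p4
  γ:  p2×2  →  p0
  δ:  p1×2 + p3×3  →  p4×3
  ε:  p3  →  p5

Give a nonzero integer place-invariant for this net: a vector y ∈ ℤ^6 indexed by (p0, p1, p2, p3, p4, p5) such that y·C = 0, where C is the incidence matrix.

y = (p0:2, p1:0, p2:1, p3:0, p4:0, p5:0)

Incidence matrix C (rows=places, cols=transitions):
        α    β    γ    δ    ε
   p0   0    0    1    0    0
   p1   2    0    0   -2    0
   p2   0    0   -2    0    0
   p3   0   -3    0   -3   -1
   p4  -1    1    0    3    0
   p5  -3    0    0    0    1

Candidate y = [2, 0, 1, 0, 0, 0]; check y·C column-wise:
  col α: 2·0 + 0·2 + 1·0 + 0·-1 + 0·-3 = 0
  col β: 2·0 + 1·0 + 0·-3 + 0·1 = 0
  col γ: 2·1 + 1·-2 = 0
  col δ: 2·0 + 0·-2 + 1·0 + 0·-3 + 0·3 = 0
  col ε: 2·0 + 1·0 + 0·-1 + 0·1 = 0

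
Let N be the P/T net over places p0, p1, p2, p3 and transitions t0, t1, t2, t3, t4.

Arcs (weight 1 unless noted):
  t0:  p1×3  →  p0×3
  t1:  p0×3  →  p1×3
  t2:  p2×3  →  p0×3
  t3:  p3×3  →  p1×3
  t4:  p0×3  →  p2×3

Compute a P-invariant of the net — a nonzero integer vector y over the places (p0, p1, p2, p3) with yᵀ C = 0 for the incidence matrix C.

Incidence matrix C (rows=places, cols=transitions):
       t0   t1   t2   t3   t4
   p0   3   -3    3    0   -3
   p1  -3    3    0    3    0
   p2   0    0   -3    0    3
   p3   0    0    0   -3    0

Candidate y = [1, 1, 1, 1]; check y·C column-wise:
  col t0: 1·3 + 1·-3 + 1·0 + 1·0 = 0
  col t1: 1·-3 + 1·3 + 1·0 + 1·0 = 0
  col t2: 1·3 + 1·0 + 1·-3 + 1·0 = 0
  col t3: 1·0 + 1·3 + 1·0 + 1·-3 = 0
  col t4: 1·-3 + 1·0 + 1·3 + 1·0 = 0

y = (p0:1, p1:1, p2:1, p3:1)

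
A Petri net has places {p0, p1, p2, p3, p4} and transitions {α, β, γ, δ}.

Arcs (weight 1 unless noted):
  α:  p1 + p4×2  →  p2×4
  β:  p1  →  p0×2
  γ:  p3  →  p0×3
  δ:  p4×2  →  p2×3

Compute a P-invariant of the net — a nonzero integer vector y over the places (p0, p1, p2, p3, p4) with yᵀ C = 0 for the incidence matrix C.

y = (p0:1, p1:2, p2:2, p3:3, p4:3)

Incidence matrix C (rows=places, cols=transitions):
        α    β    γ    δ
   p0   0    2    3    0
   p1  -1   -1    0    0
   p2   4    0    0    3
   p3   0    0   -1    0
   p4  -2    0    0   -2

Candidate y = [1, 2, 2, 3, 3]; check y·C column-wise:
  col α: 1·0 + 2·-1 + 2·4 + 3·0 + 3·-2 = 0
  col β: 1·2 + 2·-1 + 2·0 + 3·0 + 3·0 = 0
  col γ: 1·3 + 2·0 + 2·0 + 3·-1 + 3·0 = 0
  col δ: 1·0 + 2·0 + 2·3 + 3·0 + 3·-2 = 0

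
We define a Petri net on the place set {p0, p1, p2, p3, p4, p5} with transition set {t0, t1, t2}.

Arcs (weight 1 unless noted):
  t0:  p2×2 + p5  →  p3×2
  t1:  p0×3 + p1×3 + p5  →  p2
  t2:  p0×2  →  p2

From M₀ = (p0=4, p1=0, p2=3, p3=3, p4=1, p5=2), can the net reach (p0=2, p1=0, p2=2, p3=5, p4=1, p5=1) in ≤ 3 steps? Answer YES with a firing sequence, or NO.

step 1: fire t0:  (p0=4, p1=0, p2=3, p3=3, p4=1, p5=2) → (p0=4, p1=0, p2=1, p3=5, p4=1, p5=1)
step 2: fire t2:  (p0=4, p1=0, p2=1, p3=5, p4=1, p5=1) → (p0=2, p1=0, p2=2, p3=5, p4=1, p5=1)

YES — reachable via ⟨t0, t2⟩ (2 firings)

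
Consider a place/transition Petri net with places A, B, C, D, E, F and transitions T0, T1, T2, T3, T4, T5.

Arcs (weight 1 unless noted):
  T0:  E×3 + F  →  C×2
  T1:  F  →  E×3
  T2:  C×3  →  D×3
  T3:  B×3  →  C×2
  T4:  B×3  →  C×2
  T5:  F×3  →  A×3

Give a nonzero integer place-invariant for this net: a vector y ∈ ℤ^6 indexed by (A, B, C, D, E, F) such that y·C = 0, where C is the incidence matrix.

Incidence matrix C (rows=places, cols=transitions):
       T0   T1   T2   T3   T4   T5
    A   0    0    0    0    0    3
    B   0    0    0   -3   -3    0
    C   2    0   -3    2    2    0
    D   0    0    3    0    0    0
    E  -3    3    0    0    0    0
    F  -1   -1    0    0    0   -3

Candidate y = [3, 2, 3, 3, 1, 3]; check y·C column-wise:
  col T0: 3·0 + 2·0 + 3·2 + 3·0 + 1·-3 + 3·-1 = 0
  col T1: 3·0 + 2·0 + 3·0 + 3·0 + 1·3 + 3·-1 = 0
  col T2: 3·0 + 2·0 + 3·-3 + 3·3 + 1·0 + 3·0 = 0
  col T3: 3·0 + 2·-3 + 3·2 + 3·0 + 1·0 + 3·0 = 0
  col T4: 3·0 + 2·-3 + 3·2 + 3·0 + 1·0 + 3·0 = 0
  col T5: 3·3 + 2·0 + 3·0 + 3·0 + 1·0 + 3·-3 = 0

y = (A:3, B:2, C:3, D:3, E:1, F:3)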